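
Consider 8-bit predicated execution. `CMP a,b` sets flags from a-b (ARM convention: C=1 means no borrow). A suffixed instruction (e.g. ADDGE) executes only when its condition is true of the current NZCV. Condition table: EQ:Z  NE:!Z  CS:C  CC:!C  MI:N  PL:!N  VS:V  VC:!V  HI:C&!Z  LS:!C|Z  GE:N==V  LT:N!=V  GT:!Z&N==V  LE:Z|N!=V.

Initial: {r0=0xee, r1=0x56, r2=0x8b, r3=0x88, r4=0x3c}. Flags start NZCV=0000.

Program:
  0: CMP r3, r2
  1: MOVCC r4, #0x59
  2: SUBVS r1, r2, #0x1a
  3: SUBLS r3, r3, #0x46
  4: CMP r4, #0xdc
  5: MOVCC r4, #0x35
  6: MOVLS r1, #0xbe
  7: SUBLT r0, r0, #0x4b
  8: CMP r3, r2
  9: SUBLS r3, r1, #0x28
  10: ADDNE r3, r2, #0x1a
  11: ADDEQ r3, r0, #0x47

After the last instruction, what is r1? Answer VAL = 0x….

[0] flags=1000 → (cmp)
[1] flags=1000 CC?T → r4=0x59
[2] flags=1000 VS?F → skip
[3] flags=1000 LS?T → r3=0x42
[4] flags=0000 → (cmp)
[5] flags=0000 CC?T → r4=0x35
[6] flags=0000 LS?T → r1=0xbe
[7] flags=0000 LT?F → skip
[8] flags=1001 → (cmp)
[9] flags=1001 LS?T → r3=0x96
[10] flags=1001 NE?T → r3=0xa5
[11] flags=1001 EQ?F → skip

VAL = 0xbe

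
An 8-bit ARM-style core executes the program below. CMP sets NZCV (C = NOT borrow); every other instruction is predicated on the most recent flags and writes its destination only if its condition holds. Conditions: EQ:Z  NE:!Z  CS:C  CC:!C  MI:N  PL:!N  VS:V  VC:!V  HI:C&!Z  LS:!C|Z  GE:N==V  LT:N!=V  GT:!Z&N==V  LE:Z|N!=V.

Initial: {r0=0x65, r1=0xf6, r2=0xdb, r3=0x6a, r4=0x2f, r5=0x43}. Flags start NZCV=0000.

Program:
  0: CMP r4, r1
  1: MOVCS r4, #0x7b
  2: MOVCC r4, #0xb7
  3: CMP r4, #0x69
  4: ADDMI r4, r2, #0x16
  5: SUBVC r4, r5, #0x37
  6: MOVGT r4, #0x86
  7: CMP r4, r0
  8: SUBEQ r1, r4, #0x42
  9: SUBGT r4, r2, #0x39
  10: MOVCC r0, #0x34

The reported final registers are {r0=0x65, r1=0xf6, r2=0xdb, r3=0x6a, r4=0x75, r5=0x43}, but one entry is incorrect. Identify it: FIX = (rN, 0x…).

FIX = (r4, 0xb7)

[0] flags=0000 → (cmp)
[1] flags=0000 CS?F → skip
[2] flags=0000 CC?T → r4=0xb7
[3] flags=0011 → (cmp)
[4] flags=0011 MI?F → skip
[5] flags=0011 VC?F → skip
[6] flags=0011 GT?F → skip
[7] flags=0011 → (cmp)
[8] flags=0011 EQ?F → skip
[9] flags=0011 GT?F → skip
[10] flags=0011 CC?F → skip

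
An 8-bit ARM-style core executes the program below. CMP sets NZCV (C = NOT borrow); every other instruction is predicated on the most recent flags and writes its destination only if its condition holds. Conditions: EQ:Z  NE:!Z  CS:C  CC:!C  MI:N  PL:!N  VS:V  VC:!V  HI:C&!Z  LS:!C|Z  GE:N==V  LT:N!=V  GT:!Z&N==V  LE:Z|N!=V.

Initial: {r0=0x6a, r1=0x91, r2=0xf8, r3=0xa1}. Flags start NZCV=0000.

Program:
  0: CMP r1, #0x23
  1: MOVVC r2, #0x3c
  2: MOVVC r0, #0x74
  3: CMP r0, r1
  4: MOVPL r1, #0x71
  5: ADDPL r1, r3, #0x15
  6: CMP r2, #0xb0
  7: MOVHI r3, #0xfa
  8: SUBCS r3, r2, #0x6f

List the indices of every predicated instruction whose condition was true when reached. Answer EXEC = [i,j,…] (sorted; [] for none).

EXEC = [7,8]

0: ✓ CMP  NZCV=0011
1: · MOVVC
2: · MOVVC
3: ✓ CMP  NZCV=1001
4: · MOVPL
5: · ADDPL
6: ✓ CMP  NZCV=0010
7: ✓ MOVHI  r3←0xfa
8: ✓ SUBCS  r3←0x89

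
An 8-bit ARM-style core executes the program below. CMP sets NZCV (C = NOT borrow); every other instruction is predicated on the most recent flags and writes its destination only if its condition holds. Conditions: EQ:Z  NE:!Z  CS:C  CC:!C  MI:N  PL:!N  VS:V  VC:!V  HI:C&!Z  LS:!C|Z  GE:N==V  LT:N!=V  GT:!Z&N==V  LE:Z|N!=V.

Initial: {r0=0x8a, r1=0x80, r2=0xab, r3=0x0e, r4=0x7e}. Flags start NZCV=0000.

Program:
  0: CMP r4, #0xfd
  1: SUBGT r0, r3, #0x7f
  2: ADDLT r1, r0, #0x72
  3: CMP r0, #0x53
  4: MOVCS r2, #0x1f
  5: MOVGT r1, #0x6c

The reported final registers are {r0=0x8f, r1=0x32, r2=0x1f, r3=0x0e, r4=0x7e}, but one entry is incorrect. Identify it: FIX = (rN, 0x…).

0: ✓ CMP  NZCV=1001
1: ✓ SUBGT  r0←0x8f
2: · ADDLT
3: ✓ CMP  NZCV=0011
4: ✓ MOVCS  r2←0x1f
5: · MOVGT

FIX = (r1, 0x80)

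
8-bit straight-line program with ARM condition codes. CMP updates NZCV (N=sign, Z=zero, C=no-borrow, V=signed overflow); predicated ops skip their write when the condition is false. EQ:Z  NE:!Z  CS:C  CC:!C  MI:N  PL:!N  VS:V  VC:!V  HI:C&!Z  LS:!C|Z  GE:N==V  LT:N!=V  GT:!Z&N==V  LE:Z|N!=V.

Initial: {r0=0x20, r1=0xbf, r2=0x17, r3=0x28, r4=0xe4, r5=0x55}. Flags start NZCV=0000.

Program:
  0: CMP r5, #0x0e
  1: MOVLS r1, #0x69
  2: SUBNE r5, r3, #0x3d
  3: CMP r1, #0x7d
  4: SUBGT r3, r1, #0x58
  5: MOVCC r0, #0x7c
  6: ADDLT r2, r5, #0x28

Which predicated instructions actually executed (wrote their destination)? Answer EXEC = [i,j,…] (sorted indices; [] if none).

0: ✓ CMP  NZCV=0010
1: · MOVLS
2: ✓ SUBNE  r5←0xeb
3: ✓ CMP  NZCV=0011
4: · SUBGT
5: · MOVCC
6: ✓ ADDLT  r2←0x13

EXEC = [2,6]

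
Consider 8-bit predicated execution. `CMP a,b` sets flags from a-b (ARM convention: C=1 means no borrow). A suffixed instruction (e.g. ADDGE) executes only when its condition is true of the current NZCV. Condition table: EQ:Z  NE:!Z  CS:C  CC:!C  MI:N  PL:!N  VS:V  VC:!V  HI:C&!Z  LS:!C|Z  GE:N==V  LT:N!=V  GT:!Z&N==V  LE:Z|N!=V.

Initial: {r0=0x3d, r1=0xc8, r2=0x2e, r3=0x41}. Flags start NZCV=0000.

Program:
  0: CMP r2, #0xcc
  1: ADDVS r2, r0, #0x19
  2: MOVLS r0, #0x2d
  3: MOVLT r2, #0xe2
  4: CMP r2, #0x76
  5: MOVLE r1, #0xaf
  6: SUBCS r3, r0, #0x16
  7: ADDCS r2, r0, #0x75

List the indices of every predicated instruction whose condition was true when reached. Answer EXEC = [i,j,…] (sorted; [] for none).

0: ✓ CMP  NZCV=0000
1: · ADDVS
2: ✓ MOVLS  r0←0x2d
3: · MOVLT
4: ✓ CMP  NZCV=1000
5: ✓ MOVLE  r1←0xaf
6: · SUBCS
7: · ADDCS

EXEC = [2,5]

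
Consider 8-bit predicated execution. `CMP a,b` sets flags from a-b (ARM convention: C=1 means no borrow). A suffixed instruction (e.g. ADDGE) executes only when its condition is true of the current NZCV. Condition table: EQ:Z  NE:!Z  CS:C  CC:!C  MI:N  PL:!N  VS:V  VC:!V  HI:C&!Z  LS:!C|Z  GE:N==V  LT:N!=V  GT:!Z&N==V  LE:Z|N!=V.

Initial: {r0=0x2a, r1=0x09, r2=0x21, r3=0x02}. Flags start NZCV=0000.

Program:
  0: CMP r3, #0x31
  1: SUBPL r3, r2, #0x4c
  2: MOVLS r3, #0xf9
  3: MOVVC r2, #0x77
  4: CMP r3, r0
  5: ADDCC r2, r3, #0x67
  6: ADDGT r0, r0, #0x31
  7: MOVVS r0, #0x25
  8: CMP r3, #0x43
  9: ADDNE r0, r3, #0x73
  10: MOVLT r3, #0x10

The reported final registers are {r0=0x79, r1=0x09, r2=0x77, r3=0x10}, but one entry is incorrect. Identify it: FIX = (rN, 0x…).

[0] flags=1000 → (cmp)
[1] flags=1000 PL?F → skip
[2] flags=1000 LS?T → r3=0xf9
[3] flags=1000 VC?T → r2=0x77
[4] flags=1010 → (cmp)
[5] flags=1010 CC?F → skip
[6] flags=1010 GT?F → skip
[7] flags=1010 VS?F → skip
[8] flags=1010 → (cmp)
[9] flags=1010 NE?T → r0=0x6c
[10] flags=1010 LT?T → r3=0x10

FIX = (r0, 0x6c)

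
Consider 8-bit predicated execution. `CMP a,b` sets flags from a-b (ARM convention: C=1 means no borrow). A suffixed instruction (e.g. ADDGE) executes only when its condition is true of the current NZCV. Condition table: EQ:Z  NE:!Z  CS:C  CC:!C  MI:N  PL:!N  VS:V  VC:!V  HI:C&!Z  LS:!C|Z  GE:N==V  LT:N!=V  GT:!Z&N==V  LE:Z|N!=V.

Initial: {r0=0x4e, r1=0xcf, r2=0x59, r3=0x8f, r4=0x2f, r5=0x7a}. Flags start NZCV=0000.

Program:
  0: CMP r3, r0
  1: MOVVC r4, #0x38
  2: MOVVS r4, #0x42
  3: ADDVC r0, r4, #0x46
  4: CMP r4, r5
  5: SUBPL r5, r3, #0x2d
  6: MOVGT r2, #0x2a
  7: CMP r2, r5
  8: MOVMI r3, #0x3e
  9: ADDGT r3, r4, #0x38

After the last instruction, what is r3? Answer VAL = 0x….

[0] flags=0011 → (cmp)
[1] flags=0011 VC?F → skip
[2] flags=0011 VS?T → r4=0x42
[3] flags=0011 VC?F → skip
[4] flags=1000 → (cmp)
[5] flags=1000 PL?F → skip
[6] flags=1000 GT?F → skip
[7] flags=1000 → (cmp)
[8] flags=1000 MI?T → r3=0x3e
[9] flags=1000 GT?F → skip

VAL = 0x3e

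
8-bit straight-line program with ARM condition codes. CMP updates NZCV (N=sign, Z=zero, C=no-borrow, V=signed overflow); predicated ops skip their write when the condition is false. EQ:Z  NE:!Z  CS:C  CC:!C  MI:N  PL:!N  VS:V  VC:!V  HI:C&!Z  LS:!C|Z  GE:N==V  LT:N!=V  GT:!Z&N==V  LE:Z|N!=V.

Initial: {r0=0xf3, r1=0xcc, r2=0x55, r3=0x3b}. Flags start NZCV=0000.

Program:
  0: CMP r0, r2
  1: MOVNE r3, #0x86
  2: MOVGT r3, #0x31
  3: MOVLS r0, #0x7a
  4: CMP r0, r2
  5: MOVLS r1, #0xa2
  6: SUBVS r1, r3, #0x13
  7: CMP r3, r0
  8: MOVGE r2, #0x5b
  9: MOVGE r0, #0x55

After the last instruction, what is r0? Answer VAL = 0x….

VAL = 0xf3

0: ✓ CMP  NZCV=1010
1: ✓ MOVNE  r3←0x86
2: · MOVGT
3: · MOVLS
4: ✓ CMP  NZCV=1010
5: · MOVLS
6: · SUBVS
7: ✓ CMP  NZCV=1000
8: · MOVGE
9: · MOVGE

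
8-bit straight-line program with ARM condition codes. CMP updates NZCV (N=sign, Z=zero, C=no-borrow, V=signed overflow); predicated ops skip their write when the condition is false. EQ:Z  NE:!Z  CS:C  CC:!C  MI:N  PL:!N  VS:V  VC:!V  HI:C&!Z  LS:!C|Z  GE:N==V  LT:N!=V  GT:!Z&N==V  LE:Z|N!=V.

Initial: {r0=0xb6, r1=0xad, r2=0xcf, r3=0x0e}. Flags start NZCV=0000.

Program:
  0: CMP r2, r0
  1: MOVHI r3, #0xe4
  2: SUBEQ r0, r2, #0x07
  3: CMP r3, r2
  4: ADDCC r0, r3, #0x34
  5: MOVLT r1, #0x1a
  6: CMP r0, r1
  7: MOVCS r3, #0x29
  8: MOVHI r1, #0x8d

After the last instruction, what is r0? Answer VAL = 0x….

VAL = 0xb6

0: ✓ CMP  NZCV=0010
1: ✓ MOVHI  r3←0xe4
2: · SUBEQ
3: ✓ CMP  NZCV=0010
4: · ADDCC
5: · MOVLT
6: ✓ CMP  NZCV=0010
7: ✓ MOVCS  r3←0x29
8: ✓ MOVHI  r1←0x8d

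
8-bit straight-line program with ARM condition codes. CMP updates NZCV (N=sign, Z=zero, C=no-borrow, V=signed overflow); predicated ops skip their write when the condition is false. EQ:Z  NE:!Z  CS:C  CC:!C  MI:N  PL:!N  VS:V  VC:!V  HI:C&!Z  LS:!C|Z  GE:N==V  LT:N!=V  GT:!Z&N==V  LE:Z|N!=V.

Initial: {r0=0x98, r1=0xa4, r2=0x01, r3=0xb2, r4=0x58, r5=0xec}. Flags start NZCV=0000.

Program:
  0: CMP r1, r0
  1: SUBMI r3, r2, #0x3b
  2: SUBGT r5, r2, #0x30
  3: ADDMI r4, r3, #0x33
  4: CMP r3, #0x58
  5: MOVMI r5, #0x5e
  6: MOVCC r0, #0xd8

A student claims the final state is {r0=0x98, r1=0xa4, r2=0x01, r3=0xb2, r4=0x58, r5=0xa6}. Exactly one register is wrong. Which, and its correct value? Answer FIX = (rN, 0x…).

[0] flags=0010 → (cmp)
[1] flags=0010 MI?F → skip
[2] flags=0010 GT?T → r5=0xd1
[3] flags=0010 MI?F → skip
[4] flags=0011 → (cmp)
[5] flags=0011 MI?F → skip
[6] flags=0011 CC?F → skip

FIX = (r5, 0xd1)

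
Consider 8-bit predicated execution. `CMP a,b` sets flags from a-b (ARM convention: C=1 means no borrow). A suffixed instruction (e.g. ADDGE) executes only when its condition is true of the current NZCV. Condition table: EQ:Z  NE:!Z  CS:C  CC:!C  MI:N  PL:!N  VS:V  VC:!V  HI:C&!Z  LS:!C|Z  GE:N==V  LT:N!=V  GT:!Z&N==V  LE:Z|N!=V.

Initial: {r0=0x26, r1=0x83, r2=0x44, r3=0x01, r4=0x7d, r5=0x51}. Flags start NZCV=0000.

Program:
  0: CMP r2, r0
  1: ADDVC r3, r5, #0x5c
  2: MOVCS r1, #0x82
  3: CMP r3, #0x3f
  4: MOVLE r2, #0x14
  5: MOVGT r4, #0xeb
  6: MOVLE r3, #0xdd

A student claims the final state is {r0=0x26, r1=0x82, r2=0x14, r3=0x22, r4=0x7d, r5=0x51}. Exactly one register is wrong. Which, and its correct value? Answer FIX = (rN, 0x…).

0: ✓ CMP  NZCV=0010
1: ✓ ADDVC  r3←0xad
2: ✓ MOVCS  r1←0x82
3: ✓ CMP  NZCV=0011
4: ✓ MOVLE  r2←0x14
5: · MOVGT
6: ✓ MOVLE  r3←0xdd

FIX = (r3, 0xdd)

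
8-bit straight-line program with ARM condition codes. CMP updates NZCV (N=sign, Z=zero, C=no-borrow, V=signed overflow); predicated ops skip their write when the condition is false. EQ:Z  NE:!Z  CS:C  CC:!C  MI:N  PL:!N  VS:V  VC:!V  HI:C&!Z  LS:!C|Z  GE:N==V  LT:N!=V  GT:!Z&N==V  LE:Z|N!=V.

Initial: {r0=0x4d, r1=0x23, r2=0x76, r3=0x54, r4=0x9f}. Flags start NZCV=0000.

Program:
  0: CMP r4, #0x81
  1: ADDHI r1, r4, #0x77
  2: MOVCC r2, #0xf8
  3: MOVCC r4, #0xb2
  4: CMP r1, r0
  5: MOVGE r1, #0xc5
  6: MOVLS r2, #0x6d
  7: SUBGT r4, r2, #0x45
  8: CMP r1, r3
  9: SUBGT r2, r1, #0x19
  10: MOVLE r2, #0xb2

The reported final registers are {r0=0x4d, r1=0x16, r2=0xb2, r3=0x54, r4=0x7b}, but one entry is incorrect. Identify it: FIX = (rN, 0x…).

[0] flags=0010 → (cmp)
[1] flags=0010 HI?T → r1=0x16
[2] flags=0010 CC?F → skip
[3] flags=0010 CC?F → skip
[4] flags=1000 → (cmp)
[5] flags=1000 GE?F → skip
[6] flags=1000 LS?T → r2=0x6d
[7] flags=1000 GT?F → skip
[8] flags=1000 → (cmp)
[9] flags=1000 GT?F → skip
[10] flags=1000 LE?T → r2=0xb2

FIX = (r4, 0x9f)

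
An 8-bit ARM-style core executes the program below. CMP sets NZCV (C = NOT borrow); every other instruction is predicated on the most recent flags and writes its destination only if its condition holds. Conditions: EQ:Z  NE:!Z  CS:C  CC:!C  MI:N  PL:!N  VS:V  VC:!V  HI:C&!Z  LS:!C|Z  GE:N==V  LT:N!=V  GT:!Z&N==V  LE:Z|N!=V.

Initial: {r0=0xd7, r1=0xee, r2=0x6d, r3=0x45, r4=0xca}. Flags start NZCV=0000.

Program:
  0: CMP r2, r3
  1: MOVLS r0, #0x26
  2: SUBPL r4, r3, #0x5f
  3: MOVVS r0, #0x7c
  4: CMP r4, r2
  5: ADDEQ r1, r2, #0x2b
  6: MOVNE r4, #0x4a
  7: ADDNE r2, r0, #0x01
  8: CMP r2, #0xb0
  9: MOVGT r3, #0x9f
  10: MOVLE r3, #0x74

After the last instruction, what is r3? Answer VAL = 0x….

[0] flags=0010 → (cmp)
[1] flags=0010 LS?F → skip
[2] flags=0010 PL?T → r4=0xe6
[3] flags=0010 VS?F → skip
[4] flags=0011 → (cmp)
[5] flags=0011 EQ?F → skip
[6] flags=0011 NE?T → r4=0x4a
[7] flags=0011 NE?T → r2=0xd8
[8] flags=0010 → (cmp)
[9] flags=0010 GT?T → r3=0x9f
[10] flags=0010 LE?F → skip

VAL = 0x9f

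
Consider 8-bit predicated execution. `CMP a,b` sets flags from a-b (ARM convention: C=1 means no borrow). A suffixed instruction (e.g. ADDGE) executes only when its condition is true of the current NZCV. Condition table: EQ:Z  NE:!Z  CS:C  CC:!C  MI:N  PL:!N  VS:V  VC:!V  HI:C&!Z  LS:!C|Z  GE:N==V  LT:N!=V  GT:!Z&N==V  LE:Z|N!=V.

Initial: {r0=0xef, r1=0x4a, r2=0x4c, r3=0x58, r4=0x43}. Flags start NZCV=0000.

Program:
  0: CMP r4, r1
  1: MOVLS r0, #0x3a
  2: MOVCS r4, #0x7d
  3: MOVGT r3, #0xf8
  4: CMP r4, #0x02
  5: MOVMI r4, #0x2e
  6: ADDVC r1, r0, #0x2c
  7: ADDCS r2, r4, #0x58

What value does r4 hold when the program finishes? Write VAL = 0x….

VAL = 0x43

0: ✓ CMP  NZCV=1000
1: ✓ MOVLS  r0←0x3a
2: · MOVCS
3: · MOVGT
4: ✓ CMP  NZCV=0010
5: · MOVMI
6: ✓ ADDVC  r1←0x66
7: ✓ ADDCS  r2←0x9b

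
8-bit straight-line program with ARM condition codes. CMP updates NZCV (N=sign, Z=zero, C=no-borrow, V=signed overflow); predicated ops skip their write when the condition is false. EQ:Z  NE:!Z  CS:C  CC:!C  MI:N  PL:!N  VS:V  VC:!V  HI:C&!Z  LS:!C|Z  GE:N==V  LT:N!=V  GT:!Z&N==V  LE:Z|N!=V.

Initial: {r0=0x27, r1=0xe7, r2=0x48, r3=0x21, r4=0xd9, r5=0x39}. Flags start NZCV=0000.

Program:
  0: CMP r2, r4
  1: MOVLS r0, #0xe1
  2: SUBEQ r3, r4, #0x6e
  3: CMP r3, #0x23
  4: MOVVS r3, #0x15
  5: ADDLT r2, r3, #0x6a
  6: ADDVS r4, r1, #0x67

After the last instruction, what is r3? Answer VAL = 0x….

0: ✓ CMP  NZCV=0000
1: ✓ MOVLS  r0←0xe1
2: · SUBEQ
3: ✓ CMP  NZCV=1000
4: · MOVVS
5: ✓ ADDLT  r2←0x8b
6: · ADDVS

VAL = 0x21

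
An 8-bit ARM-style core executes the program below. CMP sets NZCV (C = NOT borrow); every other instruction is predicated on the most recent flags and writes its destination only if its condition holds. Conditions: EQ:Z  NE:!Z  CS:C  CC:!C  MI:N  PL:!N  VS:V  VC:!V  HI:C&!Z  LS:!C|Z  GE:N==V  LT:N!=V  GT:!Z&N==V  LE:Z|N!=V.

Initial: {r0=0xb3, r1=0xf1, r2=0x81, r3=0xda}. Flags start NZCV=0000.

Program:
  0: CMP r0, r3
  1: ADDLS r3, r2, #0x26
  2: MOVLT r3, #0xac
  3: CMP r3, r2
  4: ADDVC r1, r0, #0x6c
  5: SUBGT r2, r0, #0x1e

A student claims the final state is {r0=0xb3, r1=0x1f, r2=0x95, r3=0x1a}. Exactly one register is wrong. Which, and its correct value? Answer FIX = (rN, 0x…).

0: ✓ CMP  NZCV=1000
1: ✓ ADDLS  r3←0xa7
2: ✓ MOVLT  r3←0xac
3: ✓ CMP  NZCV=0010
4: ✓ ADDVC  r1←0x1f
5: ✓ SUBGT  r2←0x95

FIX = (r3, 0xac)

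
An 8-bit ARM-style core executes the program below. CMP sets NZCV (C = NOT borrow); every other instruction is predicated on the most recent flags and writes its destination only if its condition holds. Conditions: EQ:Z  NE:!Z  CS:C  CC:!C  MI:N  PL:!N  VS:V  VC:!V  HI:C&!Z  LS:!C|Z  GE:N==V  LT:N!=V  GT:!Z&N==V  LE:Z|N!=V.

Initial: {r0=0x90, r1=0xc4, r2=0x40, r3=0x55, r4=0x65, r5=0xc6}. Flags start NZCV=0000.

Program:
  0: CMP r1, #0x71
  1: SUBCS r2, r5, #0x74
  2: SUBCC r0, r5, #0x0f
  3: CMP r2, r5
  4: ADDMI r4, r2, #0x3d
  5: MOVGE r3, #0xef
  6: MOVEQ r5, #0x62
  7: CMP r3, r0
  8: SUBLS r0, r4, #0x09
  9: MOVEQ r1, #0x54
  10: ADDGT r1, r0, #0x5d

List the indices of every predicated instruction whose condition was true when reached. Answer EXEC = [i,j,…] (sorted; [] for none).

[0] flags=0011 → (cmp)
[1] flags=0011 CS?T → r2=0x52
[2] flags=0011 CC?F → skip
[3] flags=1001 → (cmp)
[4] flags=1001 MI?T → r4=0x8f
[5] flags=1001 GE?T → r3=0xef
[6] flags=1001 EQ?F → skip
[7] flags=0010 → (cmp)
[8] flags=0010 LS?F → skip
[9] flags=0010 EQ?F → skip
[10] flags=0010 GT?T → r1=0xed

EXEC = [1,4,5,10]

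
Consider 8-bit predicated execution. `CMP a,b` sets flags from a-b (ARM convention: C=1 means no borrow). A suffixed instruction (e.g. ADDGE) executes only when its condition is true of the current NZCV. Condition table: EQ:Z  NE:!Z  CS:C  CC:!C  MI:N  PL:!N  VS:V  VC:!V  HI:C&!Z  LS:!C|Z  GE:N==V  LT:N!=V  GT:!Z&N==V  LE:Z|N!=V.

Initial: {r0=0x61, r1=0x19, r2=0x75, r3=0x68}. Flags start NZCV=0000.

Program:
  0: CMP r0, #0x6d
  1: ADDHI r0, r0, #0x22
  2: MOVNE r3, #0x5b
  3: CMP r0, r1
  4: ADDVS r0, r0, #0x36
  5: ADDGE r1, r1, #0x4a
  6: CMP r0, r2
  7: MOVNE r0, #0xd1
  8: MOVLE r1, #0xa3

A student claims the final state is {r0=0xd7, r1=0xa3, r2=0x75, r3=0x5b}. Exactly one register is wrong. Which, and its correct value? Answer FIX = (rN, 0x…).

[0] flags=1000 → (cmp)
[1] flags=1000 HI?F → skip
[2] flags=1000 NE?T → r3=0x5b
[3] flags=0010 → (cmp)
[4] flags=0010 VS?F → skip
[5] flags=0010 GE?T → r1=0x63
[6] flags=1000 → (cmp)
[7] flags=1000 NE?T → r0=0xd1
[8] flags=1000 LE?T → r1=0xa3

FIX = (r0, 0xd1)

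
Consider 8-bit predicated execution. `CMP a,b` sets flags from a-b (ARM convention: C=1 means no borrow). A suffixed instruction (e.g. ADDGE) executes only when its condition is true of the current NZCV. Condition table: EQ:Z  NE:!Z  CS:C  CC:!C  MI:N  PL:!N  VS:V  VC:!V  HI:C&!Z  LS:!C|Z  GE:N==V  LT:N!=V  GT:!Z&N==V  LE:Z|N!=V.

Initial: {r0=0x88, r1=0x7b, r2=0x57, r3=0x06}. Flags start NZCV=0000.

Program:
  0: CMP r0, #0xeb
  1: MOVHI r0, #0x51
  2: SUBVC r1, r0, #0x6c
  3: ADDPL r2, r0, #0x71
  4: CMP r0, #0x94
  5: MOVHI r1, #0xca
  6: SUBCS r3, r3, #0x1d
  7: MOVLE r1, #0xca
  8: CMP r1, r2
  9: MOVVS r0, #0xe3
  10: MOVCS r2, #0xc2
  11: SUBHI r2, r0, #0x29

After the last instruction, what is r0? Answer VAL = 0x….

[0] flags=1000 → (cmp)
[1] flags=1000 HI?F → skip
[2] flags=1000 VC?T → r1=0x1c
[3] flags=1000 PL?F → skip
[4] flags=1000 → (cmp)
[5] flags=1000 HI?F → skip
[6] flags=1000 CS?F → skip
[7] flags=1000 LE?T → r1=0xca
[8] flags=0011 → (cmp)
[9] flags=0011 VS?T → r0=0xe3
[10] flags=0011 CS?T → r2=0xc2
[11] flags=0011 HI?T → r2=0xba

VAL = 0xe3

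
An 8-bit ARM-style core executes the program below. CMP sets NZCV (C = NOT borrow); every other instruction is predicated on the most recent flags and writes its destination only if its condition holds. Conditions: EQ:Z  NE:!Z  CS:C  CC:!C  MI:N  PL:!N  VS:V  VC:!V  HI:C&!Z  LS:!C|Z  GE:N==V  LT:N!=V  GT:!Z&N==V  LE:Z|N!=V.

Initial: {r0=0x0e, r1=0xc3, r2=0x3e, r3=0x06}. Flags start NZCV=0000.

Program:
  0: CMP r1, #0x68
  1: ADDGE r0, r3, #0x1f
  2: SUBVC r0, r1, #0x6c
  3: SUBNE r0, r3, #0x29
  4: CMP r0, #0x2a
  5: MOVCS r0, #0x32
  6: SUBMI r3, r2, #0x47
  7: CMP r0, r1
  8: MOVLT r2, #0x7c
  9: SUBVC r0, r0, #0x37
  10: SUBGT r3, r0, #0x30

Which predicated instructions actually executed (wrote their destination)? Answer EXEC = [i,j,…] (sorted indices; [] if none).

EXEC = [3,5,6,9,10]

[0] flags=0011 → (cmp)
[1] flags=0011 GE?F → skip
[2] flags=0011 VC?F → skip
[3] flags=0011 NE?T → r0=0xdd
[4] flags=1010 → (cmp)
[5] flags=1010 CS?T → r0=0x32
[6] flags=1010 MI?T → r3=0xf7
[7] flags=0000 → (cmp)
[8] flags=0000 LT?F → skip
[9] flags=0000 VC?T → r0=0xfb
[10] flags=0000 GT?T → r3=0xcb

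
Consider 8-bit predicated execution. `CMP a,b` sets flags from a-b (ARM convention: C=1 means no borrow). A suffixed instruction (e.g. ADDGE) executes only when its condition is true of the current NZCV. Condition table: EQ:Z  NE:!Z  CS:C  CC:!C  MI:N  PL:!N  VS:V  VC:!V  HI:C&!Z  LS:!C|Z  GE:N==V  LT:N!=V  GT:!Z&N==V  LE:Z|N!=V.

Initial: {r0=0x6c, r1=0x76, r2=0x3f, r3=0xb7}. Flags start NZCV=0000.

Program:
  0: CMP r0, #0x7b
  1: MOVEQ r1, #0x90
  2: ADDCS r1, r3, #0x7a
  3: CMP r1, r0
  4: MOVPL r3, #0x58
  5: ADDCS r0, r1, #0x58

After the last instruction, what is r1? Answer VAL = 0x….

VAL = 0x76

0: ✓ CMP  NZCV=1000
1: · MOVEQ
2: · ADDCS
3: ✓ CMP  NZCV=0010
4: ✓ MOVPL  r3←0x58
5: ✓ ADDCS  r0←0xce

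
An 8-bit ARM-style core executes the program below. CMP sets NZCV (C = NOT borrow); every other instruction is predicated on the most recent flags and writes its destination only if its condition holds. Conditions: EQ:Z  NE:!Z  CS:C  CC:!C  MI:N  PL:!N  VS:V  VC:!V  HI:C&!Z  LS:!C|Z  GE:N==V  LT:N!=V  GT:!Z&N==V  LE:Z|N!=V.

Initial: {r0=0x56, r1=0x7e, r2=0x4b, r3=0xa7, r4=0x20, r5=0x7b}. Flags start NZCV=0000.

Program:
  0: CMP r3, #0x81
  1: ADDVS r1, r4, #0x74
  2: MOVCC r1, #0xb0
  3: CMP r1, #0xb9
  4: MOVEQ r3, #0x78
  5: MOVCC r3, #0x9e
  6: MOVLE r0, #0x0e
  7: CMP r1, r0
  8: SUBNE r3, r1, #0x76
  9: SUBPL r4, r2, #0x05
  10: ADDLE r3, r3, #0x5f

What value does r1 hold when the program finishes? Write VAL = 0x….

0: ✓ CMP  NZCV=0010
1: · ADDVS
2: · MOVCC
3: ✓ CMP  NZCV=1001
4: · MOVEQ
5: ✓ MOVCC  r3←0x9e
6: · MOVLE
7: ✓ CMP  NZCV=0010
8: ✓ SUBNE  r3←0x08
9: ✓ SUBPL  r4←0x46
10: · ADDLE

VAL = 0x7e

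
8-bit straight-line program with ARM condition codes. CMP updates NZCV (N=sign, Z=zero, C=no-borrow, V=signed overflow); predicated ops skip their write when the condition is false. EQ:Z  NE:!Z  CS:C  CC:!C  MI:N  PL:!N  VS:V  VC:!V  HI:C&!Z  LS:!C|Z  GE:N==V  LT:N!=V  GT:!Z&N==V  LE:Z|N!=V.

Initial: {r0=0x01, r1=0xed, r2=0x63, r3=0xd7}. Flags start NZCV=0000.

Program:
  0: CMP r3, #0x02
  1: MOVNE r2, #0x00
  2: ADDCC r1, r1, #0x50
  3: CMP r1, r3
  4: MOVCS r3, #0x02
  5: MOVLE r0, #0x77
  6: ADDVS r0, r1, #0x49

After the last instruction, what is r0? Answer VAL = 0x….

VAL = 0x01

0: ✓ CMP  NZCV=1010
1: ✓ MOVNE  r2←0x00
2: · ADDCC
3: ✓ CMP  NZCV=0010
4: ✓ MOVCS  r3←0x02
5: · MOVLE
6: · ADDVS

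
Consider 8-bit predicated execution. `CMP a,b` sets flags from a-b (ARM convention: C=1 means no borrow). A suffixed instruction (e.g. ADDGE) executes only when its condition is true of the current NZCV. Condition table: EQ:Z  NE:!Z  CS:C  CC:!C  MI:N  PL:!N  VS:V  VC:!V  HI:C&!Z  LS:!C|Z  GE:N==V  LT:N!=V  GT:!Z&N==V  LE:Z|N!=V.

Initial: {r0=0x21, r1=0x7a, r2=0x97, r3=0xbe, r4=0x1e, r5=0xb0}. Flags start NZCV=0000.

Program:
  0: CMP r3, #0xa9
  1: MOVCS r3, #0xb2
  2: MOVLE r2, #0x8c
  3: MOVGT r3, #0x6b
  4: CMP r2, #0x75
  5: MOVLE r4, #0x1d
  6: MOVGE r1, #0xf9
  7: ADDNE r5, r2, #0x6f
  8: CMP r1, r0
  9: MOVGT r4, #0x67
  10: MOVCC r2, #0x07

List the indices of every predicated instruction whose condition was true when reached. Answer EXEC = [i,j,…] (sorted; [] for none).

0: ✓ CMP  NZCV=0010
1: ✓ MOVCS  r3←0xb2
2: · MOVLE
3: ✓ MOVGT  r3←0x6b
4: ✓ CMP  NZCV=0011
5: ✓ MOVLE  r4←0x1d
6: · MOVGE
7: ✓ ADDNE  r5←0x06
8: ✓ CMP  NZCV=0010
9: ✓ MOVGT  r4←0x67
10: · MOVCC

EXEC = [1,3,5,7,9]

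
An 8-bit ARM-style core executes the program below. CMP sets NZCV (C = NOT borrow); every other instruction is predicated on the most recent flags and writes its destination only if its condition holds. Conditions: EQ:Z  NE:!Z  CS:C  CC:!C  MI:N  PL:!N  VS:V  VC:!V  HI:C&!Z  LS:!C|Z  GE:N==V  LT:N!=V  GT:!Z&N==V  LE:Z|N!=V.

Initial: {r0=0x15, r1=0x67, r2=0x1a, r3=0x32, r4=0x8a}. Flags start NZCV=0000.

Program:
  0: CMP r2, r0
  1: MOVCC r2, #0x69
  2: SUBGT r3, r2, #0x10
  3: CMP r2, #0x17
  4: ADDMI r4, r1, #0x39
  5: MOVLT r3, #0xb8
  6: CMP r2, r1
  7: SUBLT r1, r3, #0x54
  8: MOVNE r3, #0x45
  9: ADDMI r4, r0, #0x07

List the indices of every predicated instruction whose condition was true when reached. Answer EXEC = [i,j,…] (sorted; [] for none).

EXEC = [2,7,8,9]

0: ✓ CMP  NZCV=0010
1: · MOVCC
2: ✓ SUBGT  r3←0x0a
3: ✓ CMP  NZCV=0010
4: · ADDMI
5: · MOVLT
6: ✓ CMP  NZCV=1000
7: ✓ SUBLT  r1←0xb6
8: ✓ MOVNE  r3←0x45
9: ✓ ADDMI  r4←0x1c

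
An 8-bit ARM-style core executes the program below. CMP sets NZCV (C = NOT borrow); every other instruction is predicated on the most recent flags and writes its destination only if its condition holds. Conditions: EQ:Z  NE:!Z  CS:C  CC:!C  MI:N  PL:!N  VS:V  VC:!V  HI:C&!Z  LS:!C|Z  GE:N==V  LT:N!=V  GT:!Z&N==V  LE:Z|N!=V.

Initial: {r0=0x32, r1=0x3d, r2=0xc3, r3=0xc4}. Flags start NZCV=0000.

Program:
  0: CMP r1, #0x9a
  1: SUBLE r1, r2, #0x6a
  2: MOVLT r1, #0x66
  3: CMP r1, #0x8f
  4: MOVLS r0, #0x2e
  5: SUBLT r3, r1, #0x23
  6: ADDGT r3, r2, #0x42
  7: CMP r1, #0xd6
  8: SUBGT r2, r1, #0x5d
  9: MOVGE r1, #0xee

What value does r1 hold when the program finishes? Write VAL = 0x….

[0] flags=1001 → (cmp)
[1] flags=1001 LE?F → skip
[2] flags=1001 LT?F → skip
[3] flags=1001 → (cmp)
[4] flags=1001 LS?T → r0=0x2e
[5] flags=1001 LT?F → skip
[6] flags=1001 GT?T → r3=0x05
[7] flags=0000 → (cmp)
[8] flags=0000 GT?T → r2=0xe0
[9] flags=0000 GE?T → r1=0xee

VAL = 0xee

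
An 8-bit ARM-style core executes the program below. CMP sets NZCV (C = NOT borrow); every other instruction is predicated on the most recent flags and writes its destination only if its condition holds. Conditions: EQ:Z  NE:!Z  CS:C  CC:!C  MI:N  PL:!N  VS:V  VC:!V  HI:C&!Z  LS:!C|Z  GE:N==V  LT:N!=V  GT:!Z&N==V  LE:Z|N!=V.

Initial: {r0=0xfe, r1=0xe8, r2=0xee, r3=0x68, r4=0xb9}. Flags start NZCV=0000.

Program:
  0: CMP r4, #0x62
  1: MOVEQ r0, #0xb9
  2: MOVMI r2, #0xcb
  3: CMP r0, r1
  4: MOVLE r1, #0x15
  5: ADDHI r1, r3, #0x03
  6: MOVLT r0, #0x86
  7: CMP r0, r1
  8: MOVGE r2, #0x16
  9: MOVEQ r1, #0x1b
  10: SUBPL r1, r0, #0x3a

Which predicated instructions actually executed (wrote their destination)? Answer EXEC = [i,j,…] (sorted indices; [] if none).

EXEC = [5]

0: ✓ CMP  NZCV=0011
1: · MOVEQ
2: · MOVMI
3: ✓ CMP  NZCV=0010
4: · MOVLE
5: ✓ ADDHI  r1←0x6b
6: · MOVLT
7: ✓ CMP  NZCV=1010
8: · MOVGE
9: · MOVEQ
10: · SUBPL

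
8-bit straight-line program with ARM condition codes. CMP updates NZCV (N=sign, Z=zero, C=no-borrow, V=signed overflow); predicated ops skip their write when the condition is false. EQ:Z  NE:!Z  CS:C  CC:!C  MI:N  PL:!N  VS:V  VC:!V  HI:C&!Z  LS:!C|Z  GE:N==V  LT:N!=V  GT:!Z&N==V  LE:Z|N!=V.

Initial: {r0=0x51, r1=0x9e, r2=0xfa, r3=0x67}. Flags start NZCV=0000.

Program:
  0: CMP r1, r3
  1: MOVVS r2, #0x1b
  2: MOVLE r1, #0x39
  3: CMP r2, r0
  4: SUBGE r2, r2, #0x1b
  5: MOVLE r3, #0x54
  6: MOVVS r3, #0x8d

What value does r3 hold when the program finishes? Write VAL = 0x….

VAL = 0x54

0: ✓ CMP  NZCV=0011
1: ✓ MOVVS  r2←0x1b
2: ✓ MOVLE  r1←0x39
3: ✓ CMP  NZCV=1000
4: · SUBGE
5: ✓ MOVLE  r3←0x54
6: · MOVVS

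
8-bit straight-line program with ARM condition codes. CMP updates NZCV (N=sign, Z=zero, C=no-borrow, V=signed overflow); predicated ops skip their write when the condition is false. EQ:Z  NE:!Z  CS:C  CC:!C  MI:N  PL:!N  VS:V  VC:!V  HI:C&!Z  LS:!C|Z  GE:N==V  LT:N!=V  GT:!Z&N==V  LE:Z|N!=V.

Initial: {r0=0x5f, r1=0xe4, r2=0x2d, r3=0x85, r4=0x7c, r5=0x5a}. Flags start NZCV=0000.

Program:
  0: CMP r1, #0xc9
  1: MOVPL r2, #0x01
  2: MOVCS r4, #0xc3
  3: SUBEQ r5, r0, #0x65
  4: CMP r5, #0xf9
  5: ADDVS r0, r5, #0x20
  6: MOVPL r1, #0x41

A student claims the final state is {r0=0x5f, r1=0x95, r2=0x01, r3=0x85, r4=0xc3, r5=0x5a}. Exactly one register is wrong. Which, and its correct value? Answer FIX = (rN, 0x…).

0: ✓ CMP  NZCV=0010
1: ✓ MOVPL  r2←0x01
2: ✓ MOVCS  r4←0xc3
3: · SUBEQ
4: ✓ CMP  NZCV=0000
5: · ADDVS
6: ✓ MOVPL  r1←0x41

FIX = (r1, 0x41)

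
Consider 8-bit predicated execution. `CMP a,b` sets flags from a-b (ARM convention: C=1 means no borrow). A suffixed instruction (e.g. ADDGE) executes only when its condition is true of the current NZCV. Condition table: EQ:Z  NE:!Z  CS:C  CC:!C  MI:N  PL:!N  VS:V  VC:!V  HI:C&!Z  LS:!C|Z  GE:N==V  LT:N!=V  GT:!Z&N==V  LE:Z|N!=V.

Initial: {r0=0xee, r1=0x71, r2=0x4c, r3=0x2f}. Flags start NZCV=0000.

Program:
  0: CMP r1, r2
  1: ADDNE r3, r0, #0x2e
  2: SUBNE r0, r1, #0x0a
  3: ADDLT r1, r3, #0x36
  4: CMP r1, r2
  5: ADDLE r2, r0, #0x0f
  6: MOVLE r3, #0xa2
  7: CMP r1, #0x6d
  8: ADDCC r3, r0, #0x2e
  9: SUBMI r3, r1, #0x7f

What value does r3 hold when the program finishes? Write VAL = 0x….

VAL = 0x1c

[0] flags=0010 → (cmp)
[1] flags=0010 NE?T → r3=0x1c
[2] flags=0010 NE?T → r0=0x67
[3] flags=0010 LT?F → skip
[4] flags=0010 → (cmp)
[5] flags=0010 LE?F → skip
[6] flags=0010 LE?F → skip
[7] flags=0010 → (cmp)
[8] flags=0010 CC?F → skip
[9] flags=0010 MI?F → skip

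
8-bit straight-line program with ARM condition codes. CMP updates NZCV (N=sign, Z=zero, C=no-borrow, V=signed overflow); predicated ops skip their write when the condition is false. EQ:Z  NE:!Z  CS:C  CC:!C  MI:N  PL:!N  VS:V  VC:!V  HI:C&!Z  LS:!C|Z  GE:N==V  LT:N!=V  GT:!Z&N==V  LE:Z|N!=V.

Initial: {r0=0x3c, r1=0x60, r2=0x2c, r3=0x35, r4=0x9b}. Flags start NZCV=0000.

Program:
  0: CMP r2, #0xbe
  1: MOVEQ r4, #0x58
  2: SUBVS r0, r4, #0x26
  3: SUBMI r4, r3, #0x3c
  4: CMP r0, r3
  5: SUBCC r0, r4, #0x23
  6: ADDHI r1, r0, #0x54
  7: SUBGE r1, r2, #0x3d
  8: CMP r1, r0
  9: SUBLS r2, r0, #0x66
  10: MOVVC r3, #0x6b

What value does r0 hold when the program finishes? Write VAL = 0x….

0: ✓ CMP  NZCV=0000
1: · MOVEQ
2: · SUBVS
3: · SUBMI
4: ✓ CMP  NZCV=0010
5: · SUBCC
6: ✓ ADDHI  r1←0x90
7: ✓ SUBGE  r1←0xef
8: ✓ CMP  NZCV=1010
9: · SUBLS
10: ✓ MOVVC  r3←0x6b

VAL = 0x3c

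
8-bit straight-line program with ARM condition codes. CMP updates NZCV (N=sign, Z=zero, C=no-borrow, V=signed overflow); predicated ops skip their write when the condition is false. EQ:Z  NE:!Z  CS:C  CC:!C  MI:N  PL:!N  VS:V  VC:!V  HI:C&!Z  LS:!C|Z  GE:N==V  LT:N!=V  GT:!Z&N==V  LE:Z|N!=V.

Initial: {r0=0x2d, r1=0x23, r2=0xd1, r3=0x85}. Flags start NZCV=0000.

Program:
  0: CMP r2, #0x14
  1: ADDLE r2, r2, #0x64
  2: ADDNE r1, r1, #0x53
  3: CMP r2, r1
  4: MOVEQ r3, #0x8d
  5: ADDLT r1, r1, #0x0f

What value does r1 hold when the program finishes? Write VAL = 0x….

[0] flags=1010 → (cmp)
[1] flags=1010 LE?T → r2=0x35
[2] flags=1010 NE?T → r1=0x76
[3] flags=1000 → (cmp)
[4] flags=1000 EQ?F → skip
[5] flags=1000 LT?T → r1=0x85

VAL = 0x85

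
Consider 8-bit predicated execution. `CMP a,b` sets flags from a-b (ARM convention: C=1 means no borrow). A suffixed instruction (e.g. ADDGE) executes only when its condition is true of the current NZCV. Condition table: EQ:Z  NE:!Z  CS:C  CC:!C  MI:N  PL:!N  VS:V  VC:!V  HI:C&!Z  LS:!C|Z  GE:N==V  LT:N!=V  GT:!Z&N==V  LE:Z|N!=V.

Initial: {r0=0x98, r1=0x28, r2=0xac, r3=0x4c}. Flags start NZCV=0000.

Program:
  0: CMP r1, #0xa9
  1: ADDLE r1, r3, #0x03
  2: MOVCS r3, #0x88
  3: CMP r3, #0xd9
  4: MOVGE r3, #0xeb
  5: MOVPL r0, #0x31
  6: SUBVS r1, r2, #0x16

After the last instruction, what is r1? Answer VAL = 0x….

0: ✓ CMP  NZCV=0000
1: · ADDLE
2: · MOVCS
3: ✓ CMP  NZCV=0000
4: ✓ MOVGE  r3←0xeb
5: ✓ MOVPL  r0←0x31
6: · SUBVS

VAL = 0x28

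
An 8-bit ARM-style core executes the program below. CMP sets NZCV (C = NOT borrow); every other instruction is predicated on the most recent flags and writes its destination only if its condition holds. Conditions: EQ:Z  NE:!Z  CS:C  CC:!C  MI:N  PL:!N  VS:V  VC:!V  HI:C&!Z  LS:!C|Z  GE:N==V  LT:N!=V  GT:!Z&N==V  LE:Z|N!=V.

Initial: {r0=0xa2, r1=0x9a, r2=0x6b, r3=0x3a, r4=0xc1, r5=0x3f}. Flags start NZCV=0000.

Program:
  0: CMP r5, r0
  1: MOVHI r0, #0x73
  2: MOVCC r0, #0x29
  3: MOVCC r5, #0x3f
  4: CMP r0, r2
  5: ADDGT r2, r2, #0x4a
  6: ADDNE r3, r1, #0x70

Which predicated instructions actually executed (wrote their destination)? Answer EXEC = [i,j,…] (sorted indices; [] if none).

[0] flags=1001 → (cmp)
[1] flags=1001 HI?F → skip
[2] flags=1001 CC?T → r0=0x29
[3] flags=1001 CC?T → r5=0x3f
[4] flags=1000 → (cmp)
[5] flags=1000 GT?F → skip
[6] flags=1000 NE?T → r3=0x0a

EXEC = [2,3,6]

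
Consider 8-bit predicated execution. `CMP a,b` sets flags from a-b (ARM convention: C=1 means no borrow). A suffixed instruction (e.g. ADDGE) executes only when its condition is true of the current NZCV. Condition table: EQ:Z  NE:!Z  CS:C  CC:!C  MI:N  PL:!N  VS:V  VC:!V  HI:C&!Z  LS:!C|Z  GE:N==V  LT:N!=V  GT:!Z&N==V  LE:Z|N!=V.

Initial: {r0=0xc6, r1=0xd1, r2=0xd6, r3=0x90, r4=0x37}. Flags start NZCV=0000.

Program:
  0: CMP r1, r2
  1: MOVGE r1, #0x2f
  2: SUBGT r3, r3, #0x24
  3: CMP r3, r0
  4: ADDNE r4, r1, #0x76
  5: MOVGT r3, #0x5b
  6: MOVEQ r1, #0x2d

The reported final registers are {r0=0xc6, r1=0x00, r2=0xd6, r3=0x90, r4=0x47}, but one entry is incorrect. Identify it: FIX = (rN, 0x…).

FIX = (r1, 0xd1)

0: ✓ CMP  NZCV=1000
1: · MOVGE
2: · SUBGT
3: ✓ CMP  NZCV=1000
4: ✓ ADDNE  r4←0x47
5: · MOVGT
6: · MOVEQ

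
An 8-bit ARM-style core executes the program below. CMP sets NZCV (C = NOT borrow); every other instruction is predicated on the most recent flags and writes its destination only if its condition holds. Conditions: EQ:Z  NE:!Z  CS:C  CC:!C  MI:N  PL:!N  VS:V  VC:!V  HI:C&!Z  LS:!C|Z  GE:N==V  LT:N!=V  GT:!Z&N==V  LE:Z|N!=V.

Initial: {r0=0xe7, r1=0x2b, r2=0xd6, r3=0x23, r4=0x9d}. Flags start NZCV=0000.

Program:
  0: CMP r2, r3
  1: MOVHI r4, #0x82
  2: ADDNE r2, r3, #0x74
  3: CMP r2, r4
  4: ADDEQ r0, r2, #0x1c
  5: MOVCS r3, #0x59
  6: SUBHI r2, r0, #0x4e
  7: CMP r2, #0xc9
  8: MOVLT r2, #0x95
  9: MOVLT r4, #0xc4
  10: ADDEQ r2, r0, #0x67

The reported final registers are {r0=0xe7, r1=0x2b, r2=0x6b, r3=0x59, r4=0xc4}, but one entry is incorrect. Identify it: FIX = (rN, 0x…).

[0] flags=1010 → (cmp)
[1] flags=1010 HI?T → r4=0x82
[2] flags=1010 NE?T → r2=0x97
[3] flags=0010 → (cmp)
[4] flags=0010 EQ?F → skip
[5] flags=0010 CS?T → r3=0x59
[6] flags=0010 HI?T → r2=0x99
[7] flags=1000 → (cmp)
[8] flags=1000 LT?T → r2=0x95
[9] flags=1000 LT?T → r4=0xc4
[10] flags=1000 EQ?F → skip

FIX = (r2, 0x95)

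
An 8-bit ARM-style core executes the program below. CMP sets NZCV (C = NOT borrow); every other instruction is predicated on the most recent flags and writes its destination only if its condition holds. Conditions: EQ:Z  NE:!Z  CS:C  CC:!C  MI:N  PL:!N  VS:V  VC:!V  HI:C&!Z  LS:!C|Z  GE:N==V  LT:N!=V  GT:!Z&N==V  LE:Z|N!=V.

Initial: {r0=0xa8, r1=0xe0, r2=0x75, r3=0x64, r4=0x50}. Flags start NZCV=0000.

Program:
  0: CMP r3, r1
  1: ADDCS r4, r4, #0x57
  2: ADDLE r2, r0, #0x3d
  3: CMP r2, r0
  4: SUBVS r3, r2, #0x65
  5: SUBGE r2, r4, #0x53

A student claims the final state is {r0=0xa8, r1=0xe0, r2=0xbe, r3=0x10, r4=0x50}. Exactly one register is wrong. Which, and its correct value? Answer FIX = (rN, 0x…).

0: ✓ CMP  NZCV=1001
1: · ADDCS
2: · ADDLE
3: ✓ CMP  NZCV=1001
4: ✓ SUBVS  r3←0x10
5: ✓ SUBGE  r2←0xfd

FIX = (r2, 0xfd)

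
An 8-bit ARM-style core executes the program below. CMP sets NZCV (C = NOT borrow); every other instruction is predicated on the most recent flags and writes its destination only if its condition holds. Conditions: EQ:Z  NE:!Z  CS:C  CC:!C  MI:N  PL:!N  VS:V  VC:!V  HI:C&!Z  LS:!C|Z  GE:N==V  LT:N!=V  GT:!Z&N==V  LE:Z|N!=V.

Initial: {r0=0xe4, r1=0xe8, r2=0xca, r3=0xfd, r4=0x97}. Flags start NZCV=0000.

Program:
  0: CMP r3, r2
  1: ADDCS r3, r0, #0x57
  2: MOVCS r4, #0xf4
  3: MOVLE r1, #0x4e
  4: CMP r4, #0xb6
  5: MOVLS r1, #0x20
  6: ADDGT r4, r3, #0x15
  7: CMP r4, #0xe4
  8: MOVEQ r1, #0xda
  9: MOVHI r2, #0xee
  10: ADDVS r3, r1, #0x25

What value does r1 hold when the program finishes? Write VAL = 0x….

[0] flags=0010 → (cmp)
[1] flags=0010 CS?T → r3=0x3b
[2] flags=0010 CS?T → r4=0xf4
[3] flags=0010 LE?F → skip
[4] flags=0010 → (cmp)
[5] flags=0010 LS?F → skip
[6] flags=0010 GT?T → r4=0x50
[7] flags=0000 → (cmp)
[8] flags=0000 EQ?F → skip
[9] flags=0000 HI?F → skip
[10] flags=0000 VS?F → skip

VAL = 0xe8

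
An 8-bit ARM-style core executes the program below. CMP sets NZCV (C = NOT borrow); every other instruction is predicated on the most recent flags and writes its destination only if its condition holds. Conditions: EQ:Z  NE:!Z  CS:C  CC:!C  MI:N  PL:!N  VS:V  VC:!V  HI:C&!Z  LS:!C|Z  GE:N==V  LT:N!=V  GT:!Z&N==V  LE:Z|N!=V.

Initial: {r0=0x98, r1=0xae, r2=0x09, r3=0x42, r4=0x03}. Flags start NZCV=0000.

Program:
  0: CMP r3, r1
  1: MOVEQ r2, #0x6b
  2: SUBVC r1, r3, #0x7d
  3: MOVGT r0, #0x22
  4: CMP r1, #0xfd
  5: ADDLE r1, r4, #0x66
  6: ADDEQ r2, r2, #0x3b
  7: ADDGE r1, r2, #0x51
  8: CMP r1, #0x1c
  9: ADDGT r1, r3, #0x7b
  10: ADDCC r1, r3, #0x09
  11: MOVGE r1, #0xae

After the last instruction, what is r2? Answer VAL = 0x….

[0] flags=1001 → (cmp)
[1] flags=1001 EQ?F → skip
[2] flags=1001 VC?F → skip
[3] flags=1001 GT?T → r0=0x22
[4] flags=1000 → (cmp)
[5] flags=1000 LE?T → r1=0x69
[6] flags=1000 EQ?F → skip
[7] flags=1000 GE?F → skip
[8] flags=0010 → (cmp)
[9] flags=0010 GT?T → r1=0xbd
[10] flags=0010 CC?F → skip
[11] flags=0010 GE?T → r1=0xae

VAL = 0x09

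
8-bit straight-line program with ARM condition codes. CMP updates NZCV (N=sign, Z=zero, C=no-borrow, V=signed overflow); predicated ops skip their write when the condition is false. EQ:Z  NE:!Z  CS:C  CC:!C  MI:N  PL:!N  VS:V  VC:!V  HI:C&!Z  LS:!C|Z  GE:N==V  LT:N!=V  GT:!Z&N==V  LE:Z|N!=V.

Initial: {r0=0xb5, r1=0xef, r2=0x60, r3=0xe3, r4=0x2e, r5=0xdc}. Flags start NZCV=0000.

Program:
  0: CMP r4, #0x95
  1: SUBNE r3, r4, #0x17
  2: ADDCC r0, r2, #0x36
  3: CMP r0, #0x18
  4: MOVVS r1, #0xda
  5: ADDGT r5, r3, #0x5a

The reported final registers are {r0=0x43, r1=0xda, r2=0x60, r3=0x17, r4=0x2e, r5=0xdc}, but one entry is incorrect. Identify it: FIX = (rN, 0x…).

[0] flags=1001 → (cmp)
[1] flags=1001 NE?T → r3=0x17
[2] flags=1001 CC?T → r0=0x96
[3] flags=0011 → (cmp)
[4] flags=0011 VS?T → r1=0xda
[5] flags=0011 GT?F → skip

FIX = (r0, 0x96)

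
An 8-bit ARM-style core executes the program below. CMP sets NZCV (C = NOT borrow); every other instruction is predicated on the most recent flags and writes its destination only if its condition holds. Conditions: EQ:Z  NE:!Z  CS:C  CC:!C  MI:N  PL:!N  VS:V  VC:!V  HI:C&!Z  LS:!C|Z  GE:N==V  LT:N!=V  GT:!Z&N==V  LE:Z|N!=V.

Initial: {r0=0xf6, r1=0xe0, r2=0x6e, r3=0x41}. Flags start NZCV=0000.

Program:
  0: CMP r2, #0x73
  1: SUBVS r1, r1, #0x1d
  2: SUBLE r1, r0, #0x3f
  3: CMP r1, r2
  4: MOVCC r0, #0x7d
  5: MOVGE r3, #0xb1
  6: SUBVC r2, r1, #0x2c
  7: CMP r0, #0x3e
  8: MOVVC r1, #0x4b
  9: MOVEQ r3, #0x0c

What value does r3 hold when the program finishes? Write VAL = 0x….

VAL = 0x41

0: ✓ CMP  NZCV=1000
1: · SUBVS
2: ✓ SUBLE  r1←0xb7
3: ✓ CMP  NZCV=0011
4: · MOVCC
5: · MOVGE
6: · SUBVC
7: ✓ CMP  NZCV=1010
8: ✓ MOVVC  r1←0x4b
9: · MOVEQ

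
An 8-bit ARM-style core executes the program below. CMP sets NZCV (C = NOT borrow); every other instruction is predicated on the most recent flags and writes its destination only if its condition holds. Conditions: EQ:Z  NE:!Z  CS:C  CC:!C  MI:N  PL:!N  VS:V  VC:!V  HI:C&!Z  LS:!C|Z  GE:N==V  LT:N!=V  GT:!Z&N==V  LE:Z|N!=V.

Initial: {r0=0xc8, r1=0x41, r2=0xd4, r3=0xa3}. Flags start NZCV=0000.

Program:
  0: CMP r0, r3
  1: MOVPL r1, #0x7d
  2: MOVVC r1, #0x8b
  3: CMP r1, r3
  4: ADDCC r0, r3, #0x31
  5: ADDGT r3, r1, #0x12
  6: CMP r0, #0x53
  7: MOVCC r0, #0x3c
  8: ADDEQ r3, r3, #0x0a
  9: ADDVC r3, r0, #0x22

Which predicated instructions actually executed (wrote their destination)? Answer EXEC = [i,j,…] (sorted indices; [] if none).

0: ✓ CMP  NZCV=0010
1: ✓ MOVPL  r1←0x7d
2: ✓ MOVVC  r1←0x8b
3: ✓ CMP  NZCV=1000
4: ✓ ADDCC  r0←0xd4
5: · ADDGT
6: ✓ CMP  NZCV=1010
7: · MOVCC
8: · ADDEQ
9: ✓ ADDVC  r3←0xf6

EXEC = [1,2,4,9]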